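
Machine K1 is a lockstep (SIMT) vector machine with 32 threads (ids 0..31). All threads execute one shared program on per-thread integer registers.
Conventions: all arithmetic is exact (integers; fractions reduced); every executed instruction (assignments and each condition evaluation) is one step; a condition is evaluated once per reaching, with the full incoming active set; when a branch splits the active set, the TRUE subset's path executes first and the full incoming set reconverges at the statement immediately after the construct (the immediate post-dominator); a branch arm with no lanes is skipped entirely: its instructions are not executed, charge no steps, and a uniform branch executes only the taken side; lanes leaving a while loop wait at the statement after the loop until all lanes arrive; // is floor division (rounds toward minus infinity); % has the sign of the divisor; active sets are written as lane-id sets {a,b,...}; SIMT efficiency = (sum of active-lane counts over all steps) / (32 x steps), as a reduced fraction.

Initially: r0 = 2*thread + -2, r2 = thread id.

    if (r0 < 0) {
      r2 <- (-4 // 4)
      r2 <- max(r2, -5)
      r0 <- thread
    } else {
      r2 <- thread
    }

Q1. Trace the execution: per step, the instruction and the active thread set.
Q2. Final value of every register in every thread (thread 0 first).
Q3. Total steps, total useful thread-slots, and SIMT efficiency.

step 0: eval (r0 < 0)                {0,1,2,3,4,5,6,7,8,9,10,11,12,13,14,15,16,17,18,19,20,21,22,23,24,25,26,27,28,29,30,31}
step 1: r2 <- (-4 // 4)              {0}
step 2: r2 <- max(r2, -5)            {0}
step 3: r0 <- thread                 {0}
step 4: r2 <- thread                 {1,2,3,4,5,6,7,8,9,10,11,12,13,14,15,16,17,18,19,20,21,22,23,24,25,26,27,28,29,30,31}

Answer: 5 steps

r0: 0,0,2,4,6,8,10,12,14,16,18,20,22,24,26,28,30,32,34,36,38,40,42,44,46,48,50,52,54,56,58,60
r2: -1,1,2,3,4,5,6,7,8,9,10,11,12,13,14,15,16,17,18,19,20,21,22,23,24,25,26,27,28,29,30,31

steps = 5; useful = 66; efficiency = 66/160 = 33/80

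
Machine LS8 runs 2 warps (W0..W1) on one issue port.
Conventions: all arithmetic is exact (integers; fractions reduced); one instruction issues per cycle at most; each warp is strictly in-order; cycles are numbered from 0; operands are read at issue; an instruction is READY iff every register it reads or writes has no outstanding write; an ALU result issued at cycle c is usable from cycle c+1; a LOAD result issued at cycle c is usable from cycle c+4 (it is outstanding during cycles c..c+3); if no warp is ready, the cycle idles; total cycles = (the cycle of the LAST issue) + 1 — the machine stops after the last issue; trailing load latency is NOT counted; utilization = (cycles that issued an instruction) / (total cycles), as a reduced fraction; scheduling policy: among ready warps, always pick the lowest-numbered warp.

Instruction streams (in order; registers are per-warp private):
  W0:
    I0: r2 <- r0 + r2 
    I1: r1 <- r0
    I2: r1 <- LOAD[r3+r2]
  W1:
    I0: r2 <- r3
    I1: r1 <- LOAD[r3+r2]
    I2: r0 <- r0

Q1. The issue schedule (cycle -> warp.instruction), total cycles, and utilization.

cycle 0: W0.I0
cycle 1: W0.I1
cycle 2: W0.I2
cycle 3: W1.I0
cycle 4: W1.I1
cycle 5: W1.I2

Answer: 6 cycles, utilization 1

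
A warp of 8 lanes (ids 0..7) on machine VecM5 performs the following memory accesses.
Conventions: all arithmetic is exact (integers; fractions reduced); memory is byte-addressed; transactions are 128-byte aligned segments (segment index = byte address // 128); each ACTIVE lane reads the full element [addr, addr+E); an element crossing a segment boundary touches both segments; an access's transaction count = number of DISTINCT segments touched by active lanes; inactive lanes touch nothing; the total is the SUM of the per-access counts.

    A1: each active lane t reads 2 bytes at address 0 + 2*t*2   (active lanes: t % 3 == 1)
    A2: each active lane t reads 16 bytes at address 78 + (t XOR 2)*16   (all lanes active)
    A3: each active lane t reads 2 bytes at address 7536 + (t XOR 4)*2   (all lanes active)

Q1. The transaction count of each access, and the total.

A1: 1 transaction
A2: 2 transactions
A3: 1 transaction

Answer: 1,2,1; total 4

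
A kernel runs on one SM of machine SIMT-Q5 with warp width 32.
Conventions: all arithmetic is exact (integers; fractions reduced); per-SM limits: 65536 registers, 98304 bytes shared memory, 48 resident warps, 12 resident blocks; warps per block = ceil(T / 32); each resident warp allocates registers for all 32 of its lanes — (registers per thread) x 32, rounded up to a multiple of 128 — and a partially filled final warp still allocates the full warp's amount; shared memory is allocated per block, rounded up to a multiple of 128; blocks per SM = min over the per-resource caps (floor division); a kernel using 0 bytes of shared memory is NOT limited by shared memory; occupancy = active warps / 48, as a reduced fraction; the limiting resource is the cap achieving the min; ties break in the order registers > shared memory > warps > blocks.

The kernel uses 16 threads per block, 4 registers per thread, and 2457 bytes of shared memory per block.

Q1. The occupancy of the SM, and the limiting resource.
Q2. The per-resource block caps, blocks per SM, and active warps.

Answer: occupancy 1/4, limited by blocks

registers: 512 blocks
shared memory: 38 blocks
warps: 48 blocks
blocks: 12 blocks

Answer: 12 blocks, 12 active warps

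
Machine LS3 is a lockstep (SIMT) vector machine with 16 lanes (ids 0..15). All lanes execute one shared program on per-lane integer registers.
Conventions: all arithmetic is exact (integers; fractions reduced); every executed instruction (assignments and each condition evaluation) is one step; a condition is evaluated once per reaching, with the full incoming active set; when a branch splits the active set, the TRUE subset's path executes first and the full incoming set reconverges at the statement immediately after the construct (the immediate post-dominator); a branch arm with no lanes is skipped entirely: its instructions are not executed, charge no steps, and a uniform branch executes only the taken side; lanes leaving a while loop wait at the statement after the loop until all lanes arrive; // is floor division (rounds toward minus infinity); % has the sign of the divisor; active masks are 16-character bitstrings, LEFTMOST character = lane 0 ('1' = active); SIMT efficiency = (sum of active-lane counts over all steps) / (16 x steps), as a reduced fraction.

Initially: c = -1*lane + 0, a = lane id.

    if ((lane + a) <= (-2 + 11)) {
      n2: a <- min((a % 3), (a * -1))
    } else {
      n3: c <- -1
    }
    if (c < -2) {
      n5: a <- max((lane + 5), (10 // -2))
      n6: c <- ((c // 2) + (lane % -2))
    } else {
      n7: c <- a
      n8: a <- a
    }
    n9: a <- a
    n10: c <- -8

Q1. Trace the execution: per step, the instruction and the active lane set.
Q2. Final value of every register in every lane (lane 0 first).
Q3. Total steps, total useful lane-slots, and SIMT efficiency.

step 0: eval ((lane + a) <= (-2 + 11)) 1111111111111111
step 1: a <- min((a % 3), (a * -1))  1111100000000000
step 2: c <- -1                      0000011111111111
step 3: eval (c < -2)                1111111111111111
step 4: a <- max((lane + 5), (10 // -2)) 0001100000000000
step 5: c <- ((c // 2) + (lane % -2)) 0001100000000000
step 6: c <- a                       1110011111111111
step 7: a <- a                       1110011111111111
step 8: a <- a                       1111111111111111
step 9: c <- -8                      1111111111111111

Answer: 10 steps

c: -8,-8,-8,-8,-8,-8,-8,-8,-8,-8,-8,-8,-8,-8,-8,-8
a: 0,-1,-2,8,9,5,6,7,8,9,10,11,12,13,14,15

steps = 10; useful = 112; efficiency = 112/160 = 7/10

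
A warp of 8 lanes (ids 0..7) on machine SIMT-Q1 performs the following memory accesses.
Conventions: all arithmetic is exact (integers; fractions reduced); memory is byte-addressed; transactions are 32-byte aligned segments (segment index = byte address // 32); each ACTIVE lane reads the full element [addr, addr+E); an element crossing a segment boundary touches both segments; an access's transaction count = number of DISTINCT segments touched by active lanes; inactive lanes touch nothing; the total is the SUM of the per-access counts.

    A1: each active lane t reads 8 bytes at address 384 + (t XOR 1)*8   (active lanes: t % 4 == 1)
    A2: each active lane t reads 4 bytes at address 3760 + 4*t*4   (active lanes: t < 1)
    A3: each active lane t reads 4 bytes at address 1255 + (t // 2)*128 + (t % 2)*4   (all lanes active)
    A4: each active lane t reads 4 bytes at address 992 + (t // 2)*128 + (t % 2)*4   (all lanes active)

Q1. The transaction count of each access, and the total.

A1: 2 transactions
A2: 1 transaction
A3: 4 transactions
A4: 4 transactions

Answer: 2,1,4,4; total 11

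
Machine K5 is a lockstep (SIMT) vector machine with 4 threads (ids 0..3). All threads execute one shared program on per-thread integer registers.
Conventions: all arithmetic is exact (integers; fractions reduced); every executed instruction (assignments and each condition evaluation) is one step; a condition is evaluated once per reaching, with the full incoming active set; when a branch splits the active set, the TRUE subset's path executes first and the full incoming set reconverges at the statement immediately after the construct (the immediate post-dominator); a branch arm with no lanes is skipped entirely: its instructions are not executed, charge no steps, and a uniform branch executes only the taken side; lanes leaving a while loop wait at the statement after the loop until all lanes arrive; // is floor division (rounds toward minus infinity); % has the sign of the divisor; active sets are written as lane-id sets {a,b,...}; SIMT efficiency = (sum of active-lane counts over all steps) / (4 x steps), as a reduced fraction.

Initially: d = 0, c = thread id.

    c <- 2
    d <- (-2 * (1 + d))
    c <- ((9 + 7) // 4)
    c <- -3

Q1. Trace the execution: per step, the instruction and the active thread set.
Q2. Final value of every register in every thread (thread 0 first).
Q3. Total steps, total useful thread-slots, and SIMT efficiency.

step 0: c <- 2                       {0,1,2,3}
step 1: d <- (-2 * (1 + d))          {0,1,2,3}
step 2: c <- ((9 + 7) // 4)          {0,1,2,3}
step 3: c <- -3                      {0,1,2,3}

Answer: 4 steps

d: -2,-2,-2,-2
c: -3,-3,-3,-3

steps = 4; useful = 16; efficiency = 16/16 = 1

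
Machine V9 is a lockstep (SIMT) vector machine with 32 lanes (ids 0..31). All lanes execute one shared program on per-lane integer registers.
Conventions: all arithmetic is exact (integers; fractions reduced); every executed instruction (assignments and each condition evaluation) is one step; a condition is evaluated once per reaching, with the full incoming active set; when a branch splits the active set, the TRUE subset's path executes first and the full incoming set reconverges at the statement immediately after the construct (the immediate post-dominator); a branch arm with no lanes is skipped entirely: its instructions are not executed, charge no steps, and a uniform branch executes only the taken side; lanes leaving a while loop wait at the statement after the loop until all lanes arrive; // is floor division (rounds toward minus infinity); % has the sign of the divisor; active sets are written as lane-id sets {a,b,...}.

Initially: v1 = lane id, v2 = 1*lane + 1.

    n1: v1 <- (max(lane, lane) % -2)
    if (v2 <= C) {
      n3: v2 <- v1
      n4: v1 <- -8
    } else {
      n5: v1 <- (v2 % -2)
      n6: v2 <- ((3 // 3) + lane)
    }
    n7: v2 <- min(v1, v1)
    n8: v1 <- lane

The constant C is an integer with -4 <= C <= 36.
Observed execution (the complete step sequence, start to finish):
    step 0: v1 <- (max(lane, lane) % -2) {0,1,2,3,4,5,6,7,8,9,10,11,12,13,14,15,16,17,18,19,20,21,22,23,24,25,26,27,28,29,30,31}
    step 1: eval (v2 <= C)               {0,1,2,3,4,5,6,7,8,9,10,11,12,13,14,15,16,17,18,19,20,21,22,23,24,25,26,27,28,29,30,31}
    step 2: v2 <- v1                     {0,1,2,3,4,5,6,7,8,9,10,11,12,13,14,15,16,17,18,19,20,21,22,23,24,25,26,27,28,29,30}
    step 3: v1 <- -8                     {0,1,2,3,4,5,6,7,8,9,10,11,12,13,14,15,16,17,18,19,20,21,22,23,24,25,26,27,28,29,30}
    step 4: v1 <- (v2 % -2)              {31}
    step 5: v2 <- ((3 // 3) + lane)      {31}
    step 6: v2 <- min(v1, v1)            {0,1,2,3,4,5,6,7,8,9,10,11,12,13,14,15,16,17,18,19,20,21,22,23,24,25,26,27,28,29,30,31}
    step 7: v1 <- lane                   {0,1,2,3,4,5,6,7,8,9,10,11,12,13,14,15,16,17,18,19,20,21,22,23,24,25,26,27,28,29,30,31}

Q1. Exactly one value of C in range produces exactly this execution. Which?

Answer: C = 31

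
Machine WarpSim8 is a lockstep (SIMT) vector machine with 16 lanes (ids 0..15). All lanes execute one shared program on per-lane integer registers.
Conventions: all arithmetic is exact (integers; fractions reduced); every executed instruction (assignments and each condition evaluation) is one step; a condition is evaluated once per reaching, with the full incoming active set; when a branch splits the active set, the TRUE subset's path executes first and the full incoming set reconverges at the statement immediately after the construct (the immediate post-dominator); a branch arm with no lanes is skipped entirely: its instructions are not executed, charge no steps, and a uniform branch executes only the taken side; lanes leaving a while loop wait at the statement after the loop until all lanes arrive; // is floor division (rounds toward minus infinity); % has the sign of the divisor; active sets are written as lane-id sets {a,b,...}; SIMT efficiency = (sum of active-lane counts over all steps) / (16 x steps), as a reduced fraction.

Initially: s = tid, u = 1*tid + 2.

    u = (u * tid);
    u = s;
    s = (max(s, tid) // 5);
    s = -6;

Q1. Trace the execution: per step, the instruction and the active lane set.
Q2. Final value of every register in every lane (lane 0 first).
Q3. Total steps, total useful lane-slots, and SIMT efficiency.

step 0: u <- (u * tid)               {0,1,2,3,4,5,6,7,8,9,10,11,12,13,14,15}
step 1: u <- s                       {0,1,2,3,4,5,6,7,8,9,10,11,12,13,14,15}
step 2: s <- (max(s, tid) // 5)      {0,1,2,3,4,5,6,7,8,9,10,11,12,13,14,15}
step 3: s <- -6                      {0,1,2,3,4,5,6,7,8,9,10,11,12,13,14,15}

Answer: 4 steps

s: -6,-6,-6,-6,-6,-6,-6,-6,-6,-6,-6,-6,-6,-6,-6,-6
u: 0,1,2,3,4,5,6,7,8,9,10,11,12,13,14,15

steps = 4; useful = 64; efficiency = 64/64 = 1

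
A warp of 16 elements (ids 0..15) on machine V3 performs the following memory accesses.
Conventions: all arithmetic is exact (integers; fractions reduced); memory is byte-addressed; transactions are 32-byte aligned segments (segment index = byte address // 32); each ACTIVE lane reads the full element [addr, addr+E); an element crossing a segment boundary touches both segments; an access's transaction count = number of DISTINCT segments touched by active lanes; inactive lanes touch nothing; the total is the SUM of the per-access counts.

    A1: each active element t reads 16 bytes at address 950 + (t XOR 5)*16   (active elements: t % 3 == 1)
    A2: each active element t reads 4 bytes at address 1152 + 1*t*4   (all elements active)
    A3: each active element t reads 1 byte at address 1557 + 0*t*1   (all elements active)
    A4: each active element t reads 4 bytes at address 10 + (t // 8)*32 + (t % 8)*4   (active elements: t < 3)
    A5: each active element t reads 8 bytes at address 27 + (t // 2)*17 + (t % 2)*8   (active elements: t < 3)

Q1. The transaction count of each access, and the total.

A1: 6 transactions
A2: 2 transactions
A3: 1 transaction
A4: 1 transaction
A5: 2 transactions

Answer: 6,2,1,1,2; total 12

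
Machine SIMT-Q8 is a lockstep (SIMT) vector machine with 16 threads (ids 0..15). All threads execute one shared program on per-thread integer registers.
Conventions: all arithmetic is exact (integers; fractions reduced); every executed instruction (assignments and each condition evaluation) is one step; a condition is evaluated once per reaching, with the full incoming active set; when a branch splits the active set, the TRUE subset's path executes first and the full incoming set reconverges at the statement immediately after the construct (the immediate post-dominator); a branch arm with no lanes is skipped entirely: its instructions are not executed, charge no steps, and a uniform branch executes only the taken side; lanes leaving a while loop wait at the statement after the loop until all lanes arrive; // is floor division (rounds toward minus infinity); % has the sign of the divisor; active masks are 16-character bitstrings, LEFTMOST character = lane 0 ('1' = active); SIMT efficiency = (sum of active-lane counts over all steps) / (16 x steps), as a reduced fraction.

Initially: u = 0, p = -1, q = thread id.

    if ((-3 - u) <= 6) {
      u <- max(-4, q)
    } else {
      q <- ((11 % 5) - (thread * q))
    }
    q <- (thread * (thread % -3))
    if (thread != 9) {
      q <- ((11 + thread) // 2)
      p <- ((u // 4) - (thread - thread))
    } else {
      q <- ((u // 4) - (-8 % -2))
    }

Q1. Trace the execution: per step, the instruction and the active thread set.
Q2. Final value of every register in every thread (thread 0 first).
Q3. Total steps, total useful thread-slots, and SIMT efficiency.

step 0: eval ((-3 - u) <= 6)         1111111111111111
step 1: u <- max(-4, q)              1111111111111111
step 2: q <- (thread * (thread % -3)) 1111111111111111
step 3: eval (thread != 9)           1111111111111111
step 4: q <- ((11 + thread) // 2)    1111111110111111
step 5: p <- ((u // 4) - (thread - thread)) 1111111110111111
step 6: q <- ((u // 4) - (-8 % -2))  0000000001000000

Answer: 7 steps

u: 0,1,2,3,4,5,6,7,8,9,10,11,12,13,14,15
p: 0,0,0,0,1,1,1,1,2,-1,2,2,3,3,3,3
q: 5,6,6,7,7,8,8,9,9,2,10,11,11,12,12,13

steps = 7; useful = 95; efficiency = 95/112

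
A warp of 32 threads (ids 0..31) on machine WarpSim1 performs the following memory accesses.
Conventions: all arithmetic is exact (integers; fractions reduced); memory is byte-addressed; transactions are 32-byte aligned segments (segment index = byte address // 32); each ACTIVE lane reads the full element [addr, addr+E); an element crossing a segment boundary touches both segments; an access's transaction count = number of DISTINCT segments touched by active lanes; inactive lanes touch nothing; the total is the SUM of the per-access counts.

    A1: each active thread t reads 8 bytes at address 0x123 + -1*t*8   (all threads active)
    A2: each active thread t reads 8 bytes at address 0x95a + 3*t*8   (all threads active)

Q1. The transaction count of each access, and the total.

A1: 9 transactions
A2: 25 transactions

Answer: 9,25; total 34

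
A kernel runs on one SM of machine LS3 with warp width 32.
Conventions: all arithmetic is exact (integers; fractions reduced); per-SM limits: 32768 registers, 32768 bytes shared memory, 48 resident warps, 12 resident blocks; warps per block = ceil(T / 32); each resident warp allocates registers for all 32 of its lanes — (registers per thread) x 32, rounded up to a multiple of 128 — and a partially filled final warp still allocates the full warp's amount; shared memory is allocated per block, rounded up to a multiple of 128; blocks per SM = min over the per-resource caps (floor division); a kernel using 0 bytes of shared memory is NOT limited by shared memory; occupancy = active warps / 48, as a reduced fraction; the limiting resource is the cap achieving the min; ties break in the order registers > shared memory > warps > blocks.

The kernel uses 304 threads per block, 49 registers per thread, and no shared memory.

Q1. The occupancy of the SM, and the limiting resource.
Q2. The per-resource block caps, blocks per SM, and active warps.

Answer: occupancy 5/24, limited by registers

registers: 1 block
shared memory: no limit (kernel uses none)
warps: 4 blocks
blocks: 12 blocks

Answer: 1 block, 10 active warps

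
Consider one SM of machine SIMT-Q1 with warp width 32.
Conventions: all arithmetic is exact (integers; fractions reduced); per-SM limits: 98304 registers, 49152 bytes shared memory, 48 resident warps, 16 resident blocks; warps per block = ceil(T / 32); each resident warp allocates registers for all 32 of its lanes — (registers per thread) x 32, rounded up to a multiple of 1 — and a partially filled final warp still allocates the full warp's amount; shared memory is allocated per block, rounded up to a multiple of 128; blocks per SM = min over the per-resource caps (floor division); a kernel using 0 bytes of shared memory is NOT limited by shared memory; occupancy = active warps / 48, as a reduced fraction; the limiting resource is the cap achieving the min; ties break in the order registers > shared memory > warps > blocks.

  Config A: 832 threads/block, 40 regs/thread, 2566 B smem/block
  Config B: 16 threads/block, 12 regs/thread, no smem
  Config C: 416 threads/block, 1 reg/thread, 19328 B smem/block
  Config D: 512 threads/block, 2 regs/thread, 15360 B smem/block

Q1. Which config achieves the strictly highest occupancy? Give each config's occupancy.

occupancies: A 13/24, B 1/3, C 13/24, D 1

Answer: D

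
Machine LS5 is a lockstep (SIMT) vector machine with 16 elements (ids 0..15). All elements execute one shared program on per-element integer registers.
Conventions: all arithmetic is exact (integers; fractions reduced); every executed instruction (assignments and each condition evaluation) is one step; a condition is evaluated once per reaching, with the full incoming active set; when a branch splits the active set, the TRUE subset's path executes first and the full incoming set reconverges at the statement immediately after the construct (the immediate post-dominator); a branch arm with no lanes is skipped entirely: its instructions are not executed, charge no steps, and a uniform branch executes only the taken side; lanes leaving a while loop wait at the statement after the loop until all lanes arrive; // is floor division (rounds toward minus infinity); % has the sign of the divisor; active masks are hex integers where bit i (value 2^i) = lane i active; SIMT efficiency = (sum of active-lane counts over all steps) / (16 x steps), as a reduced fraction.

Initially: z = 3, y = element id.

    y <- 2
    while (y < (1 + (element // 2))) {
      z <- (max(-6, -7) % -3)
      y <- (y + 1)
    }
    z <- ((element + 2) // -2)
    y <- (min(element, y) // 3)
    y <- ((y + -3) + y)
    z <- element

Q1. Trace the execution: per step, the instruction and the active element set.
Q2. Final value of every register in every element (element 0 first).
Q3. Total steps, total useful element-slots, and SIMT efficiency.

step 0: y <- 2                       0xffff
step 1: eval (y < (1 + (element // 2))) 0xffff
step 2: z <- (max(-6, -7) % -3)      0xfff0
step 3: y <- (y + 1)                 0xfff0
step 4: eval (y < (1 + (element // 2))) 0xfff0
step 5: z <- (max(-6, -7) % -3)      0xffc0
step 6: y <- (y + 1)                 0xffc0
step 7: eval (y < (1 + (element // 2))) 0xffc0
step 8: z <- (max(-6, -7) % -3)      0xff00
step 9: y <- (y + 1)                 0xff00
step 10: eval (y < (1 + (element // 2))) 0xff00
step 11: z <- (max(-6, -7) % -3)      0xfc00
step 12: y <- (y + 1)                 0xfc00
step 13: eval (y < (1 + (element // 2))) 0xfc00
step 14: z <- (max(-6, -7) % -3)      0xf000
step 15: y <- (y + 1)                 0xf000
step 16: eval (y < (1 + (element // 2))) 0xf000
step 17: z <- (max(-6, -7) % -3)      0xc000
step 18: y <- (y + 1)                 0xc000
step 19: eval (y < (1 + (element // 2))) 0xc000
step 20: z <- ((element + 2) // -2)   0xffff
step 21: y <- (min(element, y) // 3)  0xffff
step 22: y <- ((y + -3) + y)          0xffff
step 23: z <- element                 0xffff

Answer: 24 steps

z: 0,1,2,3,4,5,6,7,8,9,10,11,12,13,14,15
y: -3,-3,-3,-3,-1,-1,-1,-1,-1,-1,1,1,1,1,1,1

steps = 24; useful = 222; efficiency = 222/384 = 37/64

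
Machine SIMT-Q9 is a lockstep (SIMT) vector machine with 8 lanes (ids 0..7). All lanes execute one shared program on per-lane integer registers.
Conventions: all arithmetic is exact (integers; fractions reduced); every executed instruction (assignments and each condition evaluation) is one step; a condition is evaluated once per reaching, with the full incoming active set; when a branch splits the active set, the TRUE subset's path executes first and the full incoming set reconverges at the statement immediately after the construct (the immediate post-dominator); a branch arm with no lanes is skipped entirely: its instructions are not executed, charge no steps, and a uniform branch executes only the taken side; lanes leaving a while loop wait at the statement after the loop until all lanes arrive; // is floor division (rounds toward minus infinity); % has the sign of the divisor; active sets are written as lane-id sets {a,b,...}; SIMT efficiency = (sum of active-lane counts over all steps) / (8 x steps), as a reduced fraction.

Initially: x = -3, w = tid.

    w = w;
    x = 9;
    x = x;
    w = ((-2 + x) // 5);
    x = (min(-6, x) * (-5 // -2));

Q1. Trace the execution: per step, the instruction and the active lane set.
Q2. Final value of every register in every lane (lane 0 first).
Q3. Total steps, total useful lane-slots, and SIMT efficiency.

step 0: w <- w                       {0,1,2,3,4,5,6,7}
step 1: x <- 9                       {0,1,2,3,4,5,6,7}
step 2: x <- x                       {0,1,2,3,4,5,6,7}
step 3: w <- ((-2 + x) // 5)         {0,1,2,3,4,5,6,7}
step 4: x <- (min(-6, x) * (-5 // -2)) {0,1,2,3,4,5,6,7}

Answer: 5 steps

x: -12,-12,-12,-12,-12,-12,-12,-12
w: 1,1,1,1,1,1,1,1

steps = 5; useful = 40; efficiency = 40/40 = 1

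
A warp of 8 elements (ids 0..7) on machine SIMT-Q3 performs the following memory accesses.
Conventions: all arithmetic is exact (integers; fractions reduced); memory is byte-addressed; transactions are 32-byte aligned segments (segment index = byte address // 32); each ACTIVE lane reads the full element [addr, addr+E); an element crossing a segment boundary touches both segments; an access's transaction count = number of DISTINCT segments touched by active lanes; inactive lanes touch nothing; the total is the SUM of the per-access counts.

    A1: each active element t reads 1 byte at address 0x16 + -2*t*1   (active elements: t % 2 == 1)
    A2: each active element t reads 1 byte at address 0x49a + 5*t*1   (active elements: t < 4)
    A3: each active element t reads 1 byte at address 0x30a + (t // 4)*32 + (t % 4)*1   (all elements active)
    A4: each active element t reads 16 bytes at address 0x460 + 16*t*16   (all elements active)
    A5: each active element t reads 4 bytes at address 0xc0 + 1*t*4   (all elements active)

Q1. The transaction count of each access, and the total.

A1: 1 transaction
A2: 2 transactions
A3: 2 transactions
A4: 8 transactions
A5: 1 transaction

Answer: 1,2,2,8,1; total 14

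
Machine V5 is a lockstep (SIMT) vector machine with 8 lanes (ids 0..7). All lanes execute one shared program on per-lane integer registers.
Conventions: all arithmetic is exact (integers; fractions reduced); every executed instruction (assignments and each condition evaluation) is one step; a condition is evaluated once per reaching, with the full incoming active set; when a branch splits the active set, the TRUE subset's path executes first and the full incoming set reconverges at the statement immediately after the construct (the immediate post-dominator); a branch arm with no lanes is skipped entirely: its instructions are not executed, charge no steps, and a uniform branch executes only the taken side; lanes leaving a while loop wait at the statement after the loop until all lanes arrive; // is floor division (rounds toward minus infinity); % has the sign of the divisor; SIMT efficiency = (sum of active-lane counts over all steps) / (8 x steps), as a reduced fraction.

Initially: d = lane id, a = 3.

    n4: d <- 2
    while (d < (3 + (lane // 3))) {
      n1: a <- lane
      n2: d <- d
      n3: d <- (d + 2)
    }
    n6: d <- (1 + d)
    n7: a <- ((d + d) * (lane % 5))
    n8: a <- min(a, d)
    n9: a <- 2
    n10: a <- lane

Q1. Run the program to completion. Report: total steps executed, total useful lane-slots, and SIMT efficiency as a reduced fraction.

Answer: 15 steps, 96 useful, 4/5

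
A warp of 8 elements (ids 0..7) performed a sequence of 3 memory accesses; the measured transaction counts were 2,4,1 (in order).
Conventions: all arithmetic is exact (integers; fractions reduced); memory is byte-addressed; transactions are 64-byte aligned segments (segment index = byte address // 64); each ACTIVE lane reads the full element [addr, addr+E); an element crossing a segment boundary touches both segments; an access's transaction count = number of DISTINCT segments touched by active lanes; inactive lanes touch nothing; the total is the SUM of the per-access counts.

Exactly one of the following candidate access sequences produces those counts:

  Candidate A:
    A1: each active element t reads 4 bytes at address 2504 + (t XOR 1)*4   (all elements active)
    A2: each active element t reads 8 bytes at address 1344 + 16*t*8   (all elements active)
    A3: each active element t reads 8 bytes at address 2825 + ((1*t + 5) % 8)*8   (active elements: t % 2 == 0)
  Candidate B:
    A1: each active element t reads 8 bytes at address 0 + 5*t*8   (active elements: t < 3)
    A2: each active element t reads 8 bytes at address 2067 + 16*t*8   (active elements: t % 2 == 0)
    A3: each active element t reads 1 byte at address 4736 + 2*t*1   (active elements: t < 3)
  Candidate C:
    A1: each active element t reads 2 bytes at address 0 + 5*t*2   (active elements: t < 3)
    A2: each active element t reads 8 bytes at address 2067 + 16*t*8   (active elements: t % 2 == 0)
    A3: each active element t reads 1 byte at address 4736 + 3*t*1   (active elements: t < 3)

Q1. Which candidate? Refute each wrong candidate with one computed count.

A: A1 gives 1 transaction, not 2
C: A1 gives 1 transaction, not 2
B: all counts match (2,4,1)

Answer: B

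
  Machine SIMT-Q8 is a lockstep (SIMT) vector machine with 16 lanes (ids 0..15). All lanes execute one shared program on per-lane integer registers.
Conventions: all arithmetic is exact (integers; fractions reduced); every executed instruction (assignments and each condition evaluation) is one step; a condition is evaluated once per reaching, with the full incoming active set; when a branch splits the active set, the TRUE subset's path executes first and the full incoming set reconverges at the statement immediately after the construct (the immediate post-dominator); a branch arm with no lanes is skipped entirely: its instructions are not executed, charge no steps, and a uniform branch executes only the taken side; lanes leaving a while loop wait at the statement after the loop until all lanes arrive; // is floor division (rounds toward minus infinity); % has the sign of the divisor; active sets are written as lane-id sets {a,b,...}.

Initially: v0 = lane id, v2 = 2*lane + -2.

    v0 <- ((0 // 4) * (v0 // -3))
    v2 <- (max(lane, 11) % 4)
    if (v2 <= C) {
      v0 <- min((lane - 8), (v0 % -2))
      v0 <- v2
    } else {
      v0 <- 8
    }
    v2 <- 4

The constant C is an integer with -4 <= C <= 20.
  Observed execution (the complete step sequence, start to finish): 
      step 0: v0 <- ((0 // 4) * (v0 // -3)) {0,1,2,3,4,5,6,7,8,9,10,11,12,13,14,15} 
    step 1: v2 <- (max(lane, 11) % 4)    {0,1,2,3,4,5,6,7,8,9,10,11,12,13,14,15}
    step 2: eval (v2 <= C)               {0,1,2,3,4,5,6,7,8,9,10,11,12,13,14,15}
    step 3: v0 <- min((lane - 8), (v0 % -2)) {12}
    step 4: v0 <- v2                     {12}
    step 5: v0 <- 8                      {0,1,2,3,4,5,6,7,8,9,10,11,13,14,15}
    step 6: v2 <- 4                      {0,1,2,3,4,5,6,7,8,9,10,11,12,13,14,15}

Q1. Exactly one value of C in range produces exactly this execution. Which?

Answer: C = 0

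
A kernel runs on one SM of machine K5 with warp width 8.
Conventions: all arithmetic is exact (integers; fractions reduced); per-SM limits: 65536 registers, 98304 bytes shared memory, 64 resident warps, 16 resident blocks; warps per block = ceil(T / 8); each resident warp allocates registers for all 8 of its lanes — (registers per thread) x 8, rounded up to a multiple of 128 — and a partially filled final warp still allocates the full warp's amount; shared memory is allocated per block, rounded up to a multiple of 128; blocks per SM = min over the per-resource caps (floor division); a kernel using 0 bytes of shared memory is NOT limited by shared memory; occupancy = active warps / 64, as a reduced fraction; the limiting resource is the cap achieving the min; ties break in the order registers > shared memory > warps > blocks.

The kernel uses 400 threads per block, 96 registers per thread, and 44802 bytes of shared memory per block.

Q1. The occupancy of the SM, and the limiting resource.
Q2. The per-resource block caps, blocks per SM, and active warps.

Answer: occupancy 25/32, limited by registers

registers: 1 block
shared memory: 2 blocks
warps: 1 block
blocks: 16 blocks

Answer: 1 block, 50 active warps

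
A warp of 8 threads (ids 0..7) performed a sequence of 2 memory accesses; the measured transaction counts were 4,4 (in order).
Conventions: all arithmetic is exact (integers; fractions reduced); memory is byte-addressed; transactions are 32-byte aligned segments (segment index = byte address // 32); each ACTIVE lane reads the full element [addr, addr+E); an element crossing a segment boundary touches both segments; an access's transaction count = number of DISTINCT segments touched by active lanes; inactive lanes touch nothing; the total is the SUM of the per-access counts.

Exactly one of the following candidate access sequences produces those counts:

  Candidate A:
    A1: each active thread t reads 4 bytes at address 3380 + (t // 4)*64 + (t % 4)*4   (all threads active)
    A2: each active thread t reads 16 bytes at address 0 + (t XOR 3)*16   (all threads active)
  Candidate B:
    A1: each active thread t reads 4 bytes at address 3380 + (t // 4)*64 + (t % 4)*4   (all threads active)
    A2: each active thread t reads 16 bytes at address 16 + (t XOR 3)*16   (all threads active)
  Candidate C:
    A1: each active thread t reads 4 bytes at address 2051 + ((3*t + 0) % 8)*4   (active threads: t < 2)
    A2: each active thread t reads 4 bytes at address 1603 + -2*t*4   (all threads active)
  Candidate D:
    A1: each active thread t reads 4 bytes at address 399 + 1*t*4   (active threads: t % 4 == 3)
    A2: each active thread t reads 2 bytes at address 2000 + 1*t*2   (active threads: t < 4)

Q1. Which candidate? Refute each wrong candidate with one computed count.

B: A2 gives 5 transactions, not 4
C: A1 gives 1 transaction, not 4
D: A1 gives 2 transactions, not 4
A: all counts match (4,4)

Answer: A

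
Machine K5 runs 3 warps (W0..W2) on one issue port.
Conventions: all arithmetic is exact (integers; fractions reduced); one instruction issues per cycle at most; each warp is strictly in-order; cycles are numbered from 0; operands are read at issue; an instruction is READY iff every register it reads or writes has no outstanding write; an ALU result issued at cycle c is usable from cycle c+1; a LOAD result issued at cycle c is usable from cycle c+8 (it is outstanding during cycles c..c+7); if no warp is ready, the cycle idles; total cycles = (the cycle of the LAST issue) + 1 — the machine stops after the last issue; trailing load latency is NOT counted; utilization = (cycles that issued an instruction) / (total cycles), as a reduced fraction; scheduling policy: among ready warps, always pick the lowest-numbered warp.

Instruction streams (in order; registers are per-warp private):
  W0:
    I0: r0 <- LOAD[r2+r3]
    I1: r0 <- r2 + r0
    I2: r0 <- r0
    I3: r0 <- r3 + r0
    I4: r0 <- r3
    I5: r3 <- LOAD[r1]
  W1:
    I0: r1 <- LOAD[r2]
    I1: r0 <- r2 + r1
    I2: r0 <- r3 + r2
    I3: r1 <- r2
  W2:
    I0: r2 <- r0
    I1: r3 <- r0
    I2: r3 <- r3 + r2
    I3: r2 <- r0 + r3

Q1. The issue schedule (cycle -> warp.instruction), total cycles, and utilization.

cycle 0: W0.I0
cycle 1: W1.I0
cycle 2: W2.I0
cycle 3: W2.I1
cycle 4: W2.I2
cycle 5: W2.I3
cycle 6: idle
cycle 7: idle
cycle 8: W0.I1
cycle 9: W0.I2
cycle 10: W0.I3
cycle 11: W0.I4
cycle 12: W0.I5
cycle 13: W1.I1
cycle 14: W1.I2
cycle 15: W1.I3

Answer: 16 cycles, utilization 7/8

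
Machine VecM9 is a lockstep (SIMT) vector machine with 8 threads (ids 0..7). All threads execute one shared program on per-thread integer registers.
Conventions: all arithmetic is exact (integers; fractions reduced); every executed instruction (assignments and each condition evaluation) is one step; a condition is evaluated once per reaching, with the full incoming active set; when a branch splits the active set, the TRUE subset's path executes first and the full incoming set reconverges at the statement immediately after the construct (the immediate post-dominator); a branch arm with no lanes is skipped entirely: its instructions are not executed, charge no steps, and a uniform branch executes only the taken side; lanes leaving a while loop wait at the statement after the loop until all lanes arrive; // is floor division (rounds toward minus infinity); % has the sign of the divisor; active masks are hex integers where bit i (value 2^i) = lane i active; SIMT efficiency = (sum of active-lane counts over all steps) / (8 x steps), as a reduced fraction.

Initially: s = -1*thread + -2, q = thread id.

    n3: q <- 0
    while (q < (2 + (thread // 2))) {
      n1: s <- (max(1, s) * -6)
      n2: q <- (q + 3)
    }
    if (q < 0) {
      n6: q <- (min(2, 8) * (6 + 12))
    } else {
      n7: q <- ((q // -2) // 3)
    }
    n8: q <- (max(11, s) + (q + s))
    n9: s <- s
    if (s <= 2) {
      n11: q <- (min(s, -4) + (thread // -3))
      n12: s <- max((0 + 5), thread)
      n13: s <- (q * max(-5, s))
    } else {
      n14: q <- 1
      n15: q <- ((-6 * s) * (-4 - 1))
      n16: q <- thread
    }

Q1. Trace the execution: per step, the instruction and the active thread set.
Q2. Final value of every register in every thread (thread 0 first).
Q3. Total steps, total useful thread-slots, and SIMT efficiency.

step 0: q <- 0                       0xff
step 1: eval (q < (2 + (thread // 2))) 0xff
step 2: s <- (max(1, s) * -6)        0xff
step 3: q <- (q + 3)                 0xff
step 4: eval (q < (2 + (thread // 2))) 0xff
step 5: s <- (max(1, s) * -6)        0xf0
step 6: q <- (q + 3)                 0xf0
step 7: eval (q < (2 + (thread // 2))) 0xf0
step 8: eval (q < 0)                 0xff
step 9: q <- ((q // -2) // 3)        0xff
step 10: q <- (max(11, s) + (q + s))  0xff
step 11: s <- s                       0xff
step 12: eval (s <= 2)                0xff
step 13: q <- (min(s, -4) + (thread // -3)) 0xff
step 14: s <- max((0 + 5), thread)    0xff
step 15: s <- (q * max(-5, s))        0xff

Answer: 16 steps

s: -30,-35,-35,-35,-40,-40,-48,-63
q: -6,-7,-7,-7,-8,-8,-8,-9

steps = 16; useful = 116; efficiency = 116/128 = 29/32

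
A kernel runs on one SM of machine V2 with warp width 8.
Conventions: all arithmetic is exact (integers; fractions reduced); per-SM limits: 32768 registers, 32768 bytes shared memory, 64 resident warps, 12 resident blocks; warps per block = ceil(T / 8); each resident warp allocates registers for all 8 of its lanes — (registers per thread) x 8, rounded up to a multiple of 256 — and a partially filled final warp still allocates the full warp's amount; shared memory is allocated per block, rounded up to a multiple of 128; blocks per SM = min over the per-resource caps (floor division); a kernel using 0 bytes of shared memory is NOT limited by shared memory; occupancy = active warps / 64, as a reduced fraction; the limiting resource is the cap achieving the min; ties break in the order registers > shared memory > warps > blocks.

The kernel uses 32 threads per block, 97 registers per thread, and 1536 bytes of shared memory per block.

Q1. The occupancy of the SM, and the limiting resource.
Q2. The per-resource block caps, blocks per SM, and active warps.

Answer: occupancy 1/2, limited by registers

registers: 8 blocks
shared memory: 21 blocks
warps: 16 blocks
blocks: 12 blocks

Answer: 8 blocks, 32 active warps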